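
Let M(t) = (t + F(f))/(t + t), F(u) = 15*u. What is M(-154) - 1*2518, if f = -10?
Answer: -193810/77 ≈ -2517.0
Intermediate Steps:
M(t) = (-150 + t)/(2*t) (M(t) = (t + 15*(-10))/(t + t) = (t - 150)/((2*t)) = (-150 + t)*(1/(2*t)) = (-150 + t)/(2*t))
M(-154) - 1*2518 = (½)*(-150 - 154)/(-154) - 1*2518 = (½)*(-1/154)*(-304) - 2518 = 76/77 - 2518 = -193810/77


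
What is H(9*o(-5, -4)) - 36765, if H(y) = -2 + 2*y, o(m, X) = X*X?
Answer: -36479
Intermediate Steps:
o(m, X) = X²
H(9*o(-5, -4)) - 36765 = (-2 + 2*(9*(-4)²)) - 36765 = (-2 + 2*(9*16)) - 36765 = (-2 + 2*144) - 36765 = (-2 + 288) - 36765 = 286 - 36765 = -36479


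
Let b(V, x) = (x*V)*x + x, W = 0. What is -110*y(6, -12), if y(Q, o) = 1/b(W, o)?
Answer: 55/6 ≈ 9.1667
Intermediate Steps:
b(V, x) = x + V*x² (b(V, x) = (V*x)*x + x = V*x² + x = x + V*x²)
y(Q, o) = 1/o (y(Q, o) = 1/(o*(1 + 0*o)) = 1/(o*(1 + 0)) = 1/(o*1) = 1/o)
-110*y(6, -12) = -110/(-12) = -110*(-1/12) = 55/6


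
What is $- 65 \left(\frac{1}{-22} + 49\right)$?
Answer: $- \frac{70005}{22} \approx -3182.0$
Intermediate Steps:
$- 65 \left(\frac{1}{-22} + 49\right) = - 65 \left(- \frac{1}{22} + 49\right) = \left(-65\right) \frac{1077}{22} = - \frac{70005}{22}$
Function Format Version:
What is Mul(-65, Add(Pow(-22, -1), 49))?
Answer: Rational(-70005, 22) ≈ -3182.0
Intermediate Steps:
Mul(-65, Add(Pow(-22, -1), 49)) = Mul(-65, Add(Rational(-1, 22), 49)) = Mul(-65, Rational(1077, 22)) = Rational(-70005, 22)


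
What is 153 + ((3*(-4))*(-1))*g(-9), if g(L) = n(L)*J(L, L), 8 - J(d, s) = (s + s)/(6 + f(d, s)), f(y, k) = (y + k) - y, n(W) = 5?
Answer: 273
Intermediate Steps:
f(y, k) = k (f(y, k) = (k + y) - y = k)
J(d, s) = 8 - 2*s/(6 + s) (J(d, s) = 8 - (s + s)/(6 + s) = 8 - 2*s/(6 + s))
g(L) = 30*(8 + L)/(6 + L) (g(L) = 5*(6*(8 + L)/(6 + L)) = 30*(8 + L)/(6 + L))
153 + ((3*(-4))*(-1))*g(-9) = 153 + ((3*(-4))*(-1))*(30*(8 - 9)/(6 - 9)) = 153 + (-12*(-1))*(30*(-1)/(-3)) = 153 + 12*(30*(-1/3)*(-1)) = 153 + 12*10 = 153 + 120 = 273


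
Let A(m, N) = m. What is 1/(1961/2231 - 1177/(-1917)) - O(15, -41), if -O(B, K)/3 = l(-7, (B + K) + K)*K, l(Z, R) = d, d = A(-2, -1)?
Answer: 1575017331/6385124 ≈ 246.67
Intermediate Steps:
d = -2
l(Z, R) = -2
O(B, K) = 6*K (O(B, K) = -(-6)*K = 6*K)
1/(1961/2231 - 1177/(-1917)) - O(15, -41) = 1/(1961/2231 - 1177/(-1917)) - 6*(-41) = 1/(1961*(1/2231) - 1177*(-1/1917)) - 1*(-246) = 1/(1961/2231 + 1177/1917) + 246 = 1/(6385124/4276827) + 246 = 4276827/6385124 + 246 = 1575017331/6385124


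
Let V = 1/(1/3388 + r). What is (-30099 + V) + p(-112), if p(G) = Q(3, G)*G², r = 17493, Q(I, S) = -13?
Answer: -11448527536347/59266285 ≈ -1.9317e+5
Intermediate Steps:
V = 3388/59266285 (V = 1/(1/3388 + 17493) = 1/(59266285/3388) = 3388/59266285 ≈ 5.7166e-5)
p(G) = -13*G²
(-30099 + V) + p(-112) = (-30099 + 3388/59266285) - 13*(-112)² = -1783855908827/59266285 - 13*12544 = -1783855908827/59266285 - 163072 = -11448527536347/59266285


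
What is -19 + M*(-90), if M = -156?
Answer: 14021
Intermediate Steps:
-19 + M*(-90) = -19 - 156*(-90) = -19 + 14040 = 14021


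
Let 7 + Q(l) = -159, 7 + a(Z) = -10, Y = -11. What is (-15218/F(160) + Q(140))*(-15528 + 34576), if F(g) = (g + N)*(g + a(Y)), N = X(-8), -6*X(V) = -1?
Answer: -436266363248/137423 ≈ -3.1746e+6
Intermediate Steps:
X(V) = 1/6 (X(V) = -1/6*(-1) = 1/6)
a(Z) = -17 (a(Z) = -7 - 10 = -17)
N = 1/6 ≈ 0.16667
F(g) = (-17 + g)*(1/6 + g) (F(g) = (g + 1/6)*(g - 17) = (1/6 + g)*(-17 + g) = (-17 + g)*(1/6 + g))
Q(l) = -166 (Q(l) = -7 - 159 = -166)
(-15218/F(160) + Q(140))*(-15528 + 34576) = (-15218/(-17/6 + 160**2 - 101/6*160) - 166)*(-15528 + 34576) = (-15218/(-17/6 + 25600 - 8080/3) - 166)*19048 = (-15218/137423/6 - 166)*19048 = (-15218*6/137423 - 166)*19048 = (-91308/137423 - 166)*19048 = -22903526/137423*19048 = -436266363248/137423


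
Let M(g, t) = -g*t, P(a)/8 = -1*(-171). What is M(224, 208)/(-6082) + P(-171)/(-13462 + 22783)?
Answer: 73767368/9448387 ≈ 7.8074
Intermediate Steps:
P(a) = 1368 (P(a) = 8*(-1*(-171)) = 8*171 = 1368)
M(g, t) = -g*t
M(224, 208)/(-6082) + P(-171)/(-13462 + 22783) = -1*224*208/(-6082) + 1368/(-13462 + 22783) = -46592*(-1/6082) + 1368/9321 = 23296/3041 + 1368*(1/9321) = 23296/3041 + 456/3107 = 73767368/9448387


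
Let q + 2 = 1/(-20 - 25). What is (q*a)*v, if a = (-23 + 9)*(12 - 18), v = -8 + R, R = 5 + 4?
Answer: -2548/15 ≈ -169.87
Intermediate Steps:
R = 9
q = -91/45 (q = -2 + 1/(-20 - 25) = -2 + 1/(-45) = -2 - 1/45 = -91/45 ≈ -2.0222)
v = 1 (v = -8 + 9 = 1)
a = 84 (a = -14*(-6) = 84)
(q*a)*v = -91/45*84*1 = -2548/15*1 = -2548/15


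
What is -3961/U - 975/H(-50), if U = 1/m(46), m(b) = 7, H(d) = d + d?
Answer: -110869/4 ≈ -27717.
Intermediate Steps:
H(d) = 2*d
U = ⅐ (U = 1/7 = ⅐ ≈ 0.14286)
-3961/U - 975/H(-50) = -3961/⅐ - 975/(2*(-50)) = -3961*7 - 975/(-100) = -27727 - 975*(-1/100) = -27727 + 39/4 = -110869/4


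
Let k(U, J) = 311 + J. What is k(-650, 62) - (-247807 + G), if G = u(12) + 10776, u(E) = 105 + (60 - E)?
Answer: 237251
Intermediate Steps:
u(E) = 165 - E
G = 10929 (G = (165 - 1*12) + 10776 = (165 - 12) + 10776 = 153 + 10776 = 10929)
k(-650, 62) - (-247807 + G) = (311 + 62) - (-247807 + 10929) = 373 - 1*(-236878) = 373 + 236878 = 237251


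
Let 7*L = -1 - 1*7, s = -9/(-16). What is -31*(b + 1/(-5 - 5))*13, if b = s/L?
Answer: 152737/640 ≈ 238.65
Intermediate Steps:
s = 9/16 (s = -9*(-1/16) = 9/16 ≈ 0.56250)
L = -8/7 (L = (-1 - 1*7)/7 = (-1 - 7)/7 = (1/7)*(-8) = -8/7 ≈ -1.1429)
b = -63/128 (b = 9/(16*(-8/7)) = (9/16)*(-7/8) = -63/128 ≈ -0.49219)
-31*(b + 1/(-5 - 5))*13 = -31*(-63/128 + 1/(-5 - 5))*13 = -31*(-63/128 + 1/(-10))*13 = -31*(-63/128 - 1/10)*13 = -(-11749)*13/640 = -31*(-4927/640) = 152737/640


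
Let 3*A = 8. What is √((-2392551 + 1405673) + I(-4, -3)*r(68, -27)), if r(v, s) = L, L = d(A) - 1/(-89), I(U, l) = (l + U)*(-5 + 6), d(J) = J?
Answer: I*√70354882077/267 ≈ 993.43*I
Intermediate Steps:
A = 8/3 (A = (⅓)*8 = 8/3 ≈ 2.6667)
I(U, l) = U + l (I(U, l) = (U + l)*1 = U + l)
L = 715/267 (L = 8/3 - 1/(-89) = 8/3 - 1*(-1/89) = 8/3 + 1/89 = 715/267 ≈ 2.6779)
r(v, s) = 715/267
√((-2392551 + 1405673) + I(-4, -3)*r(68, -27)) = √((-2392551 + 1405673) + (-4 - 3)*(715/267)) = √(-986878 - 7*715/267) = √(-986878 - 5005/267) = √(-263501431/267) = I*√70354882077/267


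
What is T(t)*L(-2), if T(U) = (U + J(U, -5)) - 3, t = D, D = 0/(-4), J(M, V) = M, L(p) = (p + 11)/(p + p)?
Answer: 27/4 ≈ 6.7500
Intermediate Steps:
L(p) = (11 + p)/(2*p) (L(p) = (11 + p)/((2*p)) = (11 + p)*(1/(2*p)) = (11 + p)/(2*p))
D = 0 (D = 0*(-1/4) = 0)
t = 0
T(U) = -3 + 2*U (T(U) = (U + U) - 3 = 2*U - 3 = -3 + 2*U)
T(t)*L(-2) = (-3 + 2*0)*((1/2)*(11 - 2)/(-2)) = (-3 + 0)*((1/2)*(-1/2)*9) = -3*(-9/4) = 27/4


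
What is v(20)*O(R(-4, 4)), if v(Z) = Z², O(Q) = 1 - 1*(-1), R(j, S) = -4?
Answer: 800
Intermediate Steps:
O(Q) = 2 (O(Q) = 1 + 1 = 2)
v(20)*O(R(-4, 4)) = 20²*2 = 400*2 = 800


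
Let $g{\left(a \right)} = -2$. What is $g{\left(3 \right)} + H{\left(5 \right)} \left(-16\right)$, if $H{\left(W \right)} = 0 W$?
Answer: $-2$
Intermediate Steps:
$H{\left(W \right)} = 0$
$g{\left(3 \right)} + H{\left(5 \right)} \left(-16\right) = -2 + 0 \left(-16\right) = -2 + 0 = -2$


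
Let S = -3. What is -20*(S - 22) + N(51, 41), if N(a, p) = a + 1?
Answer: 552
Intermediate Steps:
N(a, p) = 1 + a
-20*(S - 22) + N(51, 41) = -20*(-3 - 22) + (1 + 51) = -20*(-25) + 52 = 500 + 52 = 552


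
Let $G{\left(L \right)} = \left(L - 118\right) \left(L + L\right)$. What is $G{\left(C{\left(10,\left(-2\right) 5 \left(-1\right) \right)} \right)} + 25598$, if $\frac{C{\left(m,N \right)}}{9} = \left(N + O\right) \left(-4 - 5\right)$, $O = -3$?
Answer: $802388$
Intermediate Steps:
$C{\left(m,N \right)} = 243 - 81 N$ ($C{\left(m,N \right)} = 9 \left(N - 3\right) \left(-4 - 5\right) = 9 \left(-3 + N\right) \left(-9\right) = 9 \left(27 - 9 N\right) = 243 - 81 N$)
$G{\left(L \right)} = 2 L \left(-118 + L\right)$ ($G{\left(L \right)} = \left(-118 + L\right) 2 L = 2 L \left(-118 + L\right)$)
$G{\left(C{\left(10,\left(-2\right) 5 \left(-1\right) \right)} \right)} + 25598 = 2 \left(243 - 81 \left(-2\right) 5 \left(-1\right)\right) \left(-118 + \left(243 - 81 \left(-2\right) 5 \left(-1\right)\right)\right) + 25598 = 2 \left(243 - 81 \left(\left(-10\right) \left(-1\right)\right)\right) \left(-118 + \left(243 - 81 \left(\left(-10\right) \left(-1\right)\right)\right)\right) + 25598 = 2 \left(243 - 810\right) \left(-118 + \left(243 - 810\right)\right) + 25598 = 2 \left(-567\right) \left(-118 - 567\right) + 25598 = 2 \left(-567\right) \left(-685\right) + 25598 = 776790 + 25598 = 802388$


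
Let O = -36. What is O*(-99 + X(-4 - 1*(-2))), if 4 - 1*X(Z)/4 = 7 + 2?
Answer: 4284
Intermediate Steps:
X(Z) = -20 (X(Z) = 16 - 4*(7 + 2) = 16 - 4*9 = 16 - 36 = -20)
O*(-99 + X(-4 - 1*(-2))) = -36*(-99 - 20) = -36*(-119) = 4284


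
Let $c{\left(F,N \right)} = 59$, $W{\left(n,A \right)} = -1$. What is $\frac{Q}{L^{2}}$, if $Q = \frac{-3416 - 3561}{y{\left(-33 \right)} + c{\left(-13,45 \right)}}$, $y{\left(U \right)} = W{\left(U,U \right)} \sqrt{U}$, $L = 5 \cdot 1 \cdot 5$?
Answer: $- \frac{411643}{2196250} - \frac{6977 i \sqrt{33}}{2196250} \approx -0.18743 - 0.018249 i$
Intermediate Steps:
$L = 25$ ($L = 5 \cdot 5 = 25$)
$y{\left(U \right)} = - \sqrt{U}$
$Q = - \frac{6977}{59 - i \sqrt{33}}$ ($Q = \frac{-3416 - 3561}{- \sqrt{-33} + 59} = - \frac{6977}{- i \sqrt{33} + 59} = - \frac{6977}{59 - i \sqrt{33}} \approx -117.14 - 11.406 i$)
$\frac{Q}{L^{2}} = \frac{- \frac{411643}{3514} - \frac{6977 i \sqrt{33}}{3514}}{25^{2}} = \frac{- \frac{411643}{3514} - \frac{6977 i \sqrt{33}}{3514}}{625} = \left(- \frac{411643}{3514} - \frac{6977 i \sqrt{33}}{3514}\right) \frac{1}{625} = - \frac{411643}{2196250} - \frac{6977 i \sqrt{33}}{2196250}$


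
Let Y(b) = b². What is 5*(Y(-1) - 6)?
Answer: -25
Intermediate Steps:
5*(Y(-1) - 6) = 5*((-1)² - 6) = 5*(1 - 6) = 5*(-5) = -25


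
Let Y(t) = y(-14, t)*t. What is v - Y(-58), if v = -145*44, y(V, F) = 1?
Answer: -6322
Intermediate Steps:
v = -6380
Y(t) = t (Y(t) = 1*t = t)
v - Y(-58) = -6380 - 1*(-58) = -6380 + 58 = -6322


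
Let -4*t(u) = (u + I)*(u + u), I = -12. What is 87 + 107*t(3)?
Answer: 3063/2 ≈ 1531.5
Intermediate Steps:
t(u) = -u*(-12 + u)/2 (t(u) = -(u - 12)*(u + u)/4 = -(-12 + u)*2*u/4 = -u*(-12 + u)/2)
87 + 107*t(3) = 87 + 107*((½)*3*(12 - 1*3)) = 87 + 107*((½)*3*(12 - 3)) = 87 + 107*((½)*3*9) = 87 + 107*(27/2) = 87 + 2889/2 = 3063/2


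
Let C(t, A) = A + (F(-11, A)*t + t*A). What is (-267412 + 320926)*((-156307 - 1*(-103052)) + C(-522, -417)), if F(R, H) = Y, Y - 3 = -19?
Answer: 9223351956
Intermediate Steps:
Y = -16 (Y = 3 - 19 = -16)
F(R, H) = -16
C(t, A) = A - 16*t + A*t (C(t, A) = A + (-16*t + t*A) = A + (-16*t + A*t) = A - 16*t + A*t)
(-267412 + 320926)*((-156307 - 1*(-103052)) + C(-522, -417)) = (-267412 + 320926)*((-156307 - 1*(-103052)) + (-417 - 16*(-522) - 417*(-522))) = 53514*((-156307 + 103052) + (-417 + 8352 + 217674)) = 53514*(-53255 + 225609) = 53514*172354 = 9223351956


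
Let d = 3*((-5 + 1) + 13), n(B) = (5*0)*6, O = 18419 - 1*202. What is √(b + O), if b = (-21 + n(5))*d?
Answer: 5*√706 ≈ 132.85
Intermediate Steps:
O = 18217 (O = 18419 - 202 = 18217)
n(B) = 0 (n(B) = 0*6 = 0)
d = 27 (d = 3*(-4 + 13) = 3*9 = 27)
b = -567 (b = (-21 + 0)*27 = -21*27 = -567)
√(b + O) = √(-567 + 18217) = √17650 = 5*√706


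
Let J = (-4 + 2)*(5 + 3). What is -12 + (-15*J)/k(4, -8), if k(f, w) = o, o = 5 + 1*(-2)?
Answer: 68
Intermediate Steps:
J = -16 (J = -2*8 = -16)
o = 3 (o = 5 - 2 = 3)
k(f, w) = 3
-12 + (-15*J)/k(4, -8) = -12 + (-15*(-16))/3 = -12 + (⅓)*240 = -12 + 80 = 68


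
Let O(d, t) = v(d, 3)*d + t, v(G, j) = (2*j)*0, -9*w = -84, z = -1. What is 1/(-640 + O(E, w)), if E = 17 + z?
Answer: -3/1892 ≈ -0.0015856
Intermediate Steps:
E = 16 (E = 17 - 1 = 16)
w = 28/3 (w = -⅑*(-84) = 28/3 ≈ 9.3333)
v(G, j) = 0
O(d, t) = t (O(d, t) = 0*d + t = 0 + t = t)
1/(-640 + O(E, w)) = 1/(-640 + 28/3) = 1/(-1892/3) = -3/1892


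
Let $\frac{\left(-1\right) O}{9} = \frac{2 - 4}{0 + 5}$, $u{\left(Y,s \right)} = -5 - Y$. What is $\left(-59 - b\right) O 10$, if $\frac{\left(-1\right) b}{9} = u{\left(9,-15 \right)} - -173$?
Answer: $49392$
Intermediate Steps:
$O = \frac{18}{5}$ ($O = - 9 \frac{2 - 4}{0 + 5} = - 9 \left(- \frac{2}{5}\right) = - 9 \left(\left(-2\right) \frac{1}{5}\right) = \left(-9\right) \left(- \frac{2}{5}\right) = \frac{18}{5} \approx 3.6$)
$b = -1431$ ($b = - 9 \left(\left(-5 - 9\right) - -173\right) = - 9 \left(\left(-5 - 9\right) + 173\right) = - 9 \left(-14 + 173\right) = \left(-9\right) 159 = -1431$)
$\left(-59 - b\right) O 10 = \left(-59 - -1431\right) \frac{18}{5} \cdot 10 = \left(-59 + 1431\right) 36 = 1372 \cdot 36 = 49392$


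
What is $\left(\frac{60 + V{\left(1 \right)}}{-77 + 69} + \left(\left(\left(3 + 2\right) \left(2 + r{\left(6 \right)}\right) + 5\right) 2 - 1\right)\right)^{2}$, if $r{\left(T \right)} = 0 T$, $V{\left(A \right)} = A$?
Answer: $\frac{29241}{64} \approx 456.89$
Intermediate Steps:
$r{\left(T \right)} = 0$
$\left(\frac{60 + V{\left(1 \right)}}{-77 + 69} + \left(\left(\left(3 + 2\right) \left(2 + r{\left(6 \right)}\right) + 5\right) 2 - 1\right)\right)^{2} = \left(\frac{60 + 1}{-77 + 69} - \left(1 - \left(\left(3 + 2\right) \left(2 + 0\right) + 5\right) 2\right)\right)^{2} = \left(\frac{61}{-8} - \left(1 - \left(5 \cdot 2 + 5\right) 2\right)\right)^{2} = \left(61 \left(- \frac{1}{8}\right) - \left(1 - \left(10 + 5\right) 2\right)\right)^{2} = \left(- \frac{61}{8} + \left(15 \cdot 2 - 1\right)\right)^{2} = \left(- \frac{61}{8} + \left(30 - 1\right)\right)^{2} = \left(- \frac{61}{8} + 29\right)^{2} = \left(\frac{171}{8}\right)^{2} = \frac{29241}{64}$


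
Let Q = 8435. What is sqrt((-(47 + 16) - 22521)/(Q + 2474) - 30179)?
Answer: I*sqrt(3591736923155)/10909 ≈ 173.73*I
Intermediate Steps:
sqrt((-(47 + 16) - 22521)/(Q + 2474) - 30179) = sqrt((-(47 + 16) - 22521)/(8435 + 2474) - 30179) = sqrt((-1*63 - 22521)/10909 - 30179) = sqrt((-63 - 22521)*(1/10909) - 30179) = sqrt(-22584*1/10909 - 30179) = sqrt(-22584/10909 - 30179) = sqrt(-329245295/10909) = I*sqrt(3591736923155)/10909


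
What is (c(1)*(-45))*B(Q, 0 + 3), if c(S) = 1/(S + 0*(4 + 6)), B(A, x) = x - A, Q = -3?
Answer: -270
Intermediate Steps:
c(S) = 1/S (c(S) = 1/(S + 0*10) = 1/(S + 0) = 1/S)
(c(1)*(-45))*B(Q, 0 + 3) = (-45/1)*((0 + 3) - 1*(-3)) = (1*(-45))*(3 + 3) = -45*6 = -270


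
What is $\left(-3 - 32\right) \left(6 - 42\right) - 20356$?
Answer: $-19096$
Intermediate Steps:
$\left(-3 - 32\right) \left(6 - 42\right) - 20356 = \left(-35\right) \left(-36\right) - 20356 = 1260 - 20356 = -19096$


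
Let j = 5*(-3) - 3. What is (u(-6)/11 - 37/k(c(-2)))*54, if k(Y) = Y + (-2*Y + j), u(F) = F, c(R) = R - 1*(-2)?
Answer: 897/11 ≈ 81.545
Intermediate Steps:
c(R) = 2 + R (c(R) = R + 2 = 2 + R)
j = -18 (j = -15 - 3 = -18)
k(Y) = -18 - Y (k(Y) = Y + (-2*Y - 18) = Y + (-18 - 2*Y) = -18 - Y)
(u(-6)/11 - 37/k(c(-2)))*54 = (-6/11 - 37/(-18 - (2 - 2)))*54 = (-6*1/11 - 37/(-18 - 1*0))*54 = (-6/11 - 37/(-18 + 0))*54 = (-6/11 - 37/(-18))*54 = (-6/11 - 37*(-1/18))*54 = (-6/11 + 37/18)*54 = (299/198)*54 = 897/11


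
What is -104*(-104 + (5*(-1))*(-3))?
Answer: 9256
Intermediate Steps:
-104*(-104 + (5*(-1))*(-3)) = -104*(-104 - 5*(-3)) = -104*(-104 + 15) = -104*(-89) = 9256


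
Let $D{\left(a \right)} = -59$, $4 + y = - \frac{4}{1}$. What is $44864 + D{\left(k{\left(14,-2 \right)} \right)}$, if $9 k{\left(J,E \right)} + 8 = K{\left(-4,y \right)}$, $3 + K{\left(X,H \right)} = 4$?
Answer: $44805$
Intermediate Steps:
$y = -8$ ($y = -4 - \frac{4}{1} = -4 - 4 = -8$)
$K{\left(X,H \right)} = 1$ ($K{\left(X,H \right)} = -3 + 4 = 1$)
$k{\left(J,E \right)} = - \frac{7}{9}$ ($k{\left(J,E \right)} = - \frac{8}{9} + \frac{1}{9} \cdot 1 = - \frac{8}{9} + \frac{1}{9} = - \frac{7}{9}$)
$44864 + D{\left(k{\left(14,-2 \right)} \right)} = 44864 - 59 = 44805$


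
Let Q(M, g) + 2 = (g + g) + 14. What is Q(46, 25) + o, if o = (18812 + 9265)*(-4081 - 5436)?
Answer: -267208747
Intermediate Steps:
Q(M, g) = 12 + 2*g (Q(M, g) = -2 + ((g + g) + 14) = -2 + (2*g + 14) = -2 + (14 + 2*g) = 12 + 2*g)
o = -267208809 (o = 28077*(-9517) = -267208809)
Q(46, 25) + o = (12 + 2*25) - 267208809 = (12 + 50) - 267208809 = 62 - 267208809 = -267208747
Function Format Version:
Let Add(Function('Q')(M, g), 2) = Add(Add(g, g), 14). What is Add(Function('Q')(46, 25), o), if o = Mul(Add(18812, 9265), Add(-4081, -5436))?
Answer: -267208747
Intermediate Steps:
Function('Q')(M, g) = Add(12, Mul(2, g)) (Function('Q')(M, g) = Add(-2, Add(Add(g, g), 14)) = Add(-2, Add(Mul(2, g), 14)) = Add(-2, Add(14, Mul(2, g))) = Add(12, Mul(2, g)))
o = -267208809 (o = Mul(28077, -9517) = -267208809)
Add(Function('Q')(46, 25), o) = Add(Add(12, Mul(2, 25)), -267208809) = Add(Add(12, 50), -267208809) = Add(62, -267208809) = -267208747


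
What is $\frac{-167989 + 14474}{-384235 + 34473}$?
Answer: $\frac{153515}{349762} \approx 0.43891$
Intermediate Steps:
$\frac{-167989 + 14474}{-384235 + 34473} = - \frac{153515}{-349762} = \left(-153515\right) \left(- \frac{1}{349762}\right) = \frac{153515}{349762}$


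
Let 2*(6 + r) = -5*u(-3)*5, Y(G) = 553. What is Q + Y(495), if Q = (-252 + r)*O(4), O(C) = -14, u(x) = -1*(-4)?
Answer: 4865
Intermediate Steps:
u(x) = 4
r = -56 (r = -6 + (-5*4*5)/2 = -6 + (-20*5)/2 = -6 + (½)*(-100) = -6 - 50 = -56)
Q = 4312 (Q = (-252 - 56)*(-14) = -308*(-14) = 4312)
Q + Y(495) = 4312 + 553 = 4865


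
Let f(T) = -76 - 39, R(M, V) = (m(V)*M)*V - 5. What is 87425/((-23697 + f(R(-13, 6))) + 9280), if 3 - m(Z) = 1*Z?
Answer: -87425/14532 ≈ -6.0160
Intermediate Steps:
m(Z) = 3 - Z
R(M, V) = -5 + M*V*(3 - V) (R(M, V) = ((3 - V)*M)*V - 5 = (M*(3 - V))*V - 5 = M*V*(3 - V) - 5 = -5 + M*V*(3 - V))
f(T) = -115
87425/((-23697 + f(R(-13, 6))) + 9280) = 87425/((-23697 - 115) + 9280) = 87425/(-23812 + 9280) = 87425/(-14532) = 87425*(-1/14532) = -87425/14532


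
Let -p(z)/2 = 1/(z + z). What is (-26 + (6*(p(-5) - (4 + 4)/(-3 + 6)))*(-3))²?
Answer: 8464/25 ≈ 338.56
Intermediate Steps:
p(z) = -1/z (p(z) = -2/(z + z) = -2*1/(2*z) = -1/z)
(-26 + (6*(p(-5) - (4 + 4)/(-3 + 6)))*(-3))² = (-26 + (6*(-1/(-5) - (4 + 4)/(-3 + 6)))*(-3))² = (-26 + (6*(-1*(-⅕) - 8/3))*(-3))² = (-26 + (6*(⅕ - 8/3))*(-3))² = (-26 + (6*(-37/15))*(-3))² = (-26 - 74/5*(-3))² = (-26 + 222/5)² = (92/5)² = 8464/25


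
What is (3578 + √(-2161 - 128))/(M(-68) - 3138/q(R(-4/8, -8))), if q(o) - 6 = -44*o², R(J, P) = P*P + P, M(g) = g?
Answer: -246842642/4689683 - 68989*I*√2289/4689683 ≈ -52.635 - 0.70382*I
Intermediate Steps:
R(J, P) = P + P² (R(J, P) = P² + P = P + P²)
q(o) = 6 - 44*o²
(3578 + √(-2161 - 128))/(M(-68) - 3138/q(R(-4/8, -8))) = (3578 + √(-2161 - 128))/(-68 - 3138/(6 - 44*64*(1 - 8)²)) = (3578 + √(-2289))/(-68 - 3138/(6 - 44*(-8*(-7))²)) = (3578 + I*√2289)/(-68 - 3138/(6 - 44*56²)) = (3578 + I*√2289)/(-68 - 3138/(6 - 44*3136)) = (3578 + I*√2289)/(-68 - 3138/(6 - 137984)) = (3578 + I*√2289)/(-68 - 3138/(-137978)) = (3578 + I*√2289)/(-68 - 3138*(-1/137978)) = (3578 + I*√2289)/(-68 + 1569/68989) = (3578 + I*√2289)/(-4689683/68989) = (3578 + I*√2289)*(-68989/4689683) = -246842642/4689683 - 68989*I*√2289/4689683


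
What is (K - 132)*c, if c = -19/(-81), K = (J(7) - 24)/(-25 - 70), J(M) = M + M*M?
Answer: -12572/405 ≈ -31.042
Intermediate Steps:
J(M) = M + M**2
K = -32/95 (K = (7*(1 + 7) - 24)/(-25 - 70) = (7*8 - 24)/(-95) = (56 - 24)*(-1/95) = 32*(-1/95) = -32/95 ≈ -0.33684)
c = 19/81 (c = -19*(-1/81) = 19/81 ≈ 0.23457)
(K - 132)*c = (-32/95 - 132)*(19/81) = -12572/95*19/81 = -12572/405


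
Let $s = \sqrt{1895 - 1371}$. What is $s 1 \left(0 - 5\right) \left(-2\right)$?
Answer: $20 \sqrt{131} \approx 228.91$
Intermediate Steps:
$s = 2 \sqrt{131}$ ($s = \sqrt{524} = 2 \sqrt{131} \approx 22.891$)
$s 1 \left(0 - 5\right) \left(-2\right) = 2 \sqrt{131} \cdot 1 \left(0 - 5\right) \left(-2\right) = 2 \sqrt{131} \cdot 1 \left(-5\right) \left(-2\right) = 2 \sqrt{131} \left(\left(-5\right) \left(-2\right)\right) = 2 \sqrt{131} \cdot 10 = 20 \sqrt{131}$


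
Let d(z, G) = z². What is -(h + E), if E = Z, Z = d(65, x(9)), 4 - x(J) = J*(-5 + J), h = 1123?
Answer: -5348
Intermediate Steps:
x(J) = 4 - J*(-5 + J)
Z = 4225 (Z = 65² = 4225)
E = 4225
-(h + E) = -(1123 + 4225) = -1*5348 = -5348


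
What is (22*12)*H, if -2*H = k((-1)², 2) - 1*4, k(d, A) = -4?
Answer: 1056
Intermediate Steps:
H = 4 (H = -(-4 - 1*4)/2 = -(-4 - 4)/2 = -½*(-8) = 4)
(22*12)*H = (22*12)*4 = 264*4 = 1056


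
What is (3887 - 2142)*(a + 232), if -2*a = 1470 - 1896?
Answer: 776525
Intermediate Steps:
a = 213 (a = -(1470 - 1896)/2 = -1/2*(-426) = 213)
(3887 - 2142)*(a + 232) = (3887 - 2142)*(213 + 232) = 1745*445 = 776525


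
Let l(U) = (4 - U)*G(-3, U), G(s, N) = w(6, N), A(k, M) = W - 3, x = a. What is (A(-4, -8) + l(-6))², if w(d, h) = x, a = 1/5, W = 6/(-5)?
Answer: 121/25 ≈ 4.8400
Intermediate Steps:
W = -6/5 (W = 6*(-⅕) = -6/5 ≈ -1.2000)
a = ⅕ ≈ 0.20000
x = ⅕ ≈ 0.20000
A(k, M) = -21/5 (A(k, M) = -6/5 - 3 = -21/5)
w(d, h) = ⅕
G(s, N) = ⅕
l(U) = ⅘ - U/5 (l(U) = (4 - U)*(⅕) = ⅘ - U/5)
(A(-4, -8) + l(-6))² = (-21/5 + (⅘ - ⅕*(-6)))² = (-21/5 + (⅘ + 6/5))² = (-21/5 + 2)² = (-11/5)² = 121/25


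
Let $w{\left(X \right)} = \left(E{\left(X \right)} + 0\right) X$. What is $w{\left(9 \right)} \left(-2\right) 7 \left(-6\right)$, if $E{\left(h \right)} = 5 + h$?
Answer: $10584$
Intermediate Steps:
$w{\left(X \right)} = X \left(5 + X\right)$ ($w{\left(X \right)} = \left(\left(5 + X\right) + 0\right) X = \left(5 + X\right) X = X \left(5 + X\right)$)
$w{\left(9 \right)} \left(-2\right) 7 \left(-6\right) = 9 \left(5 + 9\right) \left(-2\right) 7 \left(-6\right) = 9 \cdot 14 \left(\left(-14\right) \left(-6\right)\right) = 126 \cdot 84 = 10584$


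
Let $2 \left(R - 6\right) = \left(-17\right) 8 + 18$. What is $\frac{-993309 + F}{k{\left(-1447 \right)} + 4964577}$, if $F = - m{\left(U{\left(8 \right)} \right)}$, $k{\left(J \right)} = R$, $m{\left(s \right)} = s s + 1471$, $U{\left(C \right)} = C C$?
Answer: $- \frac{249719}{1241131} \approx -0.2012$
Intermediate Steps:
$U{\left(C \right)} = C^{2}$
$R = -53$ ($R = 6 + \frac{\left(-17\right) 8 + 18}{2} = 6 + \frac{-136 + 18}{2} = 6 + \frac{1}{2} \left(-118\right) = 6 - 59 = -53$)
$m{\left(s \right)} = 1471 + s^{2}$ ($m{\left(s \right)} = s^{2} + 1471 = 1471 + s^{2}$)
$k{\left(J \right)} = -53$
$F = -5567$ ($F = - (1471 + \left(8^{2}\right)^{2}) = - (1471 + 64^{2}) = - (1471 + 4096) = \left(-1\right) 5567 = -5567$)
$\frac{-993309 + F}{k{\left(-1447 \right)} + 4964577} = \frac{-993309 - 5567}{-53 + 4964577} = - \frac{998876}{4964524} = \left(-998876\right) \frac{1}{4964524} = - \frac{249719}{1241131}$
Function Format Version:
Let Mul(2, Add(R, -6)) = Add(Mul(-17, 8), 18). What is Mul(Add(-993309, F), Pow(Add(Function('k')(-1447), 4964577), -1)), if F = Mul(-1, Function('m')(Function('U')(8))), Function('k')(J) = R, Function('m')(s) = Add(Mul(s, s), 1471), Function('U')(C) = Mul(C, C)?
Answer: Rational(-249719, 1241131) ≈ -0.20120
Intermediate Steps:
Function('U')(C) = Pow(C, 2)
R = -53 (R = Add(6, Mul(Rational(1, 2), Add(Mul(-17, 8), 18))) = Add(6, Mul(Rational(1, 2), Add(-136, 18))) = Add(6, Mul(Rational(1, 2), -118)) = Add(6, -59) = -53)
Function('m')(s) = Add(1471, Pow(s, 2)) (Function('m')(s) = Add(Pow(s, 2), 1471) = Add(1471, Pow(s, 2)))
Function('k')(J) = -53
F = -5567 (F = Mul(-1, Add(1471, Pow(Pow(8, 2), 2))) = Mul(-1, Add(1471, Pow(64, 2))) = Mul(-1, Add(1471, 4096)) = Mul(-1, 5567) = -5567)
Mul(Add(-993309, F), Pow(Add(Function('k')(-1447), 4964577), -1)) = Mul(Add(-993309, -5567), Pow(Add(-53, 4964577), -1)) = Mul(-998876, Pow(4964524, -1)) = Mul(-998876, Rational(1, 4964524)) = Rational(-249719, 1241131)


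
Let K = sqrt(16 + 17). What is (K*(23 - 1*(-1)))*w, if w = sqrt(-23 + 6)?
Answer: 24*I*sqrt(561) ≈ 568.45*I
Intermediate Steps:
w = I*sqrt(17) (w = sqrt(-17) = I*sqrt(17) ≈ 4.1231*I)
K = sqrt(33) ≈ 5.7446
(K*(23 - 1*(-1)))*w = (sqrt(33)*(23 - 1*(-1)))*(I*sqrt(17)) = (sqrt(33)*(23 + 1))*(I*sqrt(17)) = (sqrt(33)*24)*(I*sqrt(17)) = (24*sqrt(33))*(I*sqrt(17)) = 24*I*sqrt(561)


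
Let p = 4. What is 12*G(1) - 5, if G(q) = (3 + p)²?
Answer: 583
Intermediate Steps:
G(q) = 49 (G(q) = (3 + 4)² = 7² = 49)
12*G(1) - 5 = 12*49 - 5 = 588 - 5 = 583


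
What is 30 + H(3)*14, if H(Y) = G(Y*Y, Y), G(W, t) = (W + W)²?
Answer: 4566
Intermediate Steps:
G(W, t) = 4*W² (G(W, t) = (2*W)² = 4*W²)
H(Y) = 4*Y⁴ (H(Y) = 4*(Y*Y)² = 4*(Y²)² = 4*Y⁴)
30 + H(3)*14 = 30 + (4*3⁴)*14 = 30 + (4*81)*14 = 30 + 324*14 = 30 + 4536 = 4566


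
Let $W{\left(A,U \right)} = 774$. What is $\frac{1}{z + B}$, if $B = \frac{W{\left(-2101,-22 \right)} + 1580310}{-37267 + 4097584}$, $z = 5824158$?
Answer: $\frac{1353439}{7882643106390} \approx 1.717 \cdot 10^{-7}$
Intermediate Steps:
$B = \frac{527028}{1353439}$ ($B = \frac{774 + 1580310}{-37267 + 4097584} = \frac{1581084}{4060317} = 1581084 \cdot \frac{1}{4060317} = \frac{527028}{1353439} \approx 0.3894$)
$\frac{1}{z + B} = \frac{1}{5824158 + \frac{527028}{1353439}} = \frac{1}{\frac{7882643106390}{1353439}} = \frac{1353439}{7882643106390}$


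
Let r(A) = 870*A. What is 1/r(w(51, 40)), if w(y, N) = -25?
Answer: -1/21750 ≈ -4.5977e-5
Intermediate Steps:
1/r(w(51, 40)) = 1/(870*(-25)) = 1/(-21750) = -1/21750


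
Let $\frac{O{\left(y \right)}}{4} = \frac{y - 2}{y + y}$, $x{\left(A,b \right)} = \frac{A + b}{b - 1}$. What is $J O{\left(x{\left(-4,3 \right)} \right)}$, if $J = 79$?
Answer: $790$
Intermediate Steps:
$x{\left(A,b \right)} = \frac{A + b}{-1 + b}$
$O{\left(y \right)} = \frac{2 \left(-2 + y\right)}{y}$ ($O{\left(y \right)} = 4 \frac{y - 2}{y + y} = 4 \frac{-2 + y}{2 y} = \frac{2 \left(-2 + y\right)}{y}$)
$J O{\left(x{\left(-4,3 \right)} \right)} = 79 \left(2 - \frac{4}{\frac{1}{-1 + 3} \left(-4 + 3\right)}\right) = 79 \left(2 - \frac{4}{\frac{1}{2} \left(-1\right)}\right) = 79 \left(2 - \frac{4}{- \frac{1}{2}}\right) = 79 \left(2 - -8\right) = 79 \left(2 + 8\right) = 79 \cdot 10 = 790$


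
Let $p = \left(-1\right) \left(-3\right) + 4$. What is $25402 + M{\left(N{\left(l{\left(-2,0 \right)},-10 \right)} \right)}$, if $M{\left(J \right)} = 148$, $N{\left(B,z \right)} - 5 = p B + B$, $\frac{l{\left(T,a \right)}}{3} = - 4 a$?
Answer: $25550$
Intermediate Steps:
$p = 7$ ($p = 3 + 4 = 7$)
$l{\left(T,a \right)} = - 12 a$ ($l{\left(T,a \right)} = 3 \left(- 4 a\right) = - 12 a$)
$N{\left(B,z \right)} = 5 + 8 B$ ($N{\left(B,z \right)} = 5 + \left(7 B + B\right) = 5 + 8 B$)
$25402 + M{\left(N{\left(l{\left(-2,0 \right)},-10 \right)} \right)} = 25402 + 148 = 25550$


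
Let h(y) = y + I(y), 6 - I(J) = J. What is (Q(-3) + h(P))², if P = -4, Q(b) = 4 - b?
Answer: 169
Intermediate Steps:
I(J) = 6 - J
h(y) = 6 (h(y) = y + (6 - y) = 6)
(Q(-3) + h(P))² = ((4 - 1*(-3)) + 6)² = ((4 + 3) + 6)² = (7 + 6)² = 13² = 169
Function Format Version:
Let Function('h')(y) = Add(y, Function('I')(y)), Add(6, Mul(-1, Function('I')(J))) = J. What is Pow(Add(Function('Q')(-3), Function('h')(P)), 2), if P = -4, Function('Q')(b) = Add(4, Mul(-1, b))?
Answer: 169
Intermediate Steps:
Function('I')(J) = Add(6, Mul(-1, J))
Function('h')(y) = 6 (Function('h')(y) = Add(y, Add(6, Mul(-1, y))) = 6)
Pow(Add(Function('Q')(-3), Function('h')(P)), 2) = Pow(Add(Add(4, Mul(-1, -3)), 6), 2) = Pow(Add(Add(4, 3), 6), 2) = Pow(Add(7, 6), 2) = Pow(13, 2) = 169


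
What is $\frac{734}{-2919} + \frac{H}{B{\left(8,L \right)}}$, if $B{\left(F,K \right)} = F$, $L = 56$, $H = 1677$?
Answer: $\frac{4889291}{23352} \approx 209.37$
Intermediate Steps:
$\frac{734}{-2919} + \frac{H}{B{\left(8,L \right)}} = \frac{734}{-2919} + \frac{1677}{8} = 734 \left(- \frac{1}{2919}\right) + 1677 \cdot \frac{1}{8} = - \frac{734}{2919} + \frac{1677}{8} = \frac{4889291}{23352}$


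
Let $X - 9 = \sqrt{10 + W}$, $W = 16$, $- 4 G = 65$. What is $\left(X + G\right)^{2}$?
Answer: $\frac{1257}{16} - \frac{29 \sqrt{26}}{2} \approx 4.6267$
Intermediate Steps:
$G = - \frac{65}{4}$ ($G = \left(- \frac{1}{4}\right) 65 = - \frac{65}{4} \approx -16.25$)
$X = 9 + \sqrt{26}$ ($X = 9 + \sqrt{10 + 16} = 9 + \sqrt{26} \approx 14.099$)
$\left(X + G\right)^{2} = \left(\left(9 + \sqrt{26}\right) - \frac{65}{4}\right)^{2} = \left(- \frac{29}{4} + \sqrt{26}\right)^{2}$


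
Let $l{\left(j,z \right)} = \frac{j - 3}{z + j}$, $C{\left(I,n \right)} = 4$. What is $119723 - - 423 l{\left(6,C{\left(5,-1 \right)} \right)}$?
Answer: $\frac{1198499}{10} \approx 1.1985 \cdot 10^{5}$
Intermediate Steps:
$l{\left(j,z \right)} = \frac{-3 + j}{j + z}$
$119723 - - 423 l{\left(6,C{\left(5,-1 \right)} \right)} = 119723 - - 423 \frac{-3 + 6}{6 + 4} = 119723 - - 423 \cdot \frac{1}{10} \cdot 3 = 119723 - \left(-423\right) \frac{3}{10} = 119723 - - \frac{1269}{10} = 119723 + \frac{1269}{10} = \frac{1198499}{10}$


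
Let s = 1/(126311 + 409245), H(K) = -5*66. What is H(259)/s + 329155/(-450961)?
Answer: -79699907203435/450961 ≈ -1.7673e+8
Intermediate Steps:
H(K) = -330
s = 1/535556 ≈ 1.8672e-6
H(259)/s + 329155/(-450961) = -330/1/535556 + 329155/(-450961) = -330*535556 + 329155*(-1/450961) = -176733480 - 329155/450961 = -79699907203435/450961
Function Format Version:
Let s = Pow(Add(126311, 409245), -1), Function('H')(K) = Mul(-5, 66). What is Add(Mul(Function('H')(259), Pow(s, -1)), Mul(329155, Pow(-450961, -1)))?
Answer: Rational(-79699907203435, 450961) ≈ -1.7673e+8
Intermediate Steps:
Function('H')(K) = -330
s = Rational(1, 535556) (s = Pow(535556, -1) = Rational(1, 535556) ≈ 1.8672e-6)
Add(Mul(Function('H')(259), Pow(s, -1)), Mul(329155, Pow(-450961, -1))) = Add(Mul(-330, Pow(Rational(1, 535556), -1)), Mul(329155, Pow(-450961, -1))) = Add(Mul(-330, 535556), Mul(329155, Rational(-1, 450961))) = Add(-176733480, Rational(-329155, 450961)) = Rational(-79699907203435, 450961)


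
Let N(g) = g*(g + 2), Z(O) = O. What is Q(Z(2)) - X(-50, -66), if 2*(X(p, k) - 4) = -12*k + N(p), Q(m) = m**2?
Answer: -1596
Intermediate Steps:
N(g) = g*(2 + g)
X(p, k) = 4 - 6*k + p*(2 + p)/2 (X(p, k) = 4 + (-12*k + p*(2 + p))/2 = 4 + (-6*k + p*(2 + p)/2) = 4 - 6*k + p*(2 + p)/2)
Q(Z(2)) - X(-50, -66) = 2**2 - (4 - 6*(-66) + (1/2)*(-50)*(2 - 50)) = 4 - (4 + 396 + (1/2)*(-50)*(-48)) = 4 - (4 + 396 + 1200) = 4 - 1*1600 = 4 - 1600 = -1596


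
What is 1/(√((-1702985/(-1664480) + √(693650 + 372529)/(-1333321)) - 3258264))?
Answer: -4*I*√27741076726/√(1446203571755885987 + 332896*√1066179) ≈ -0.000554*I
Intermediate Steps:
1/(√((-1702985/(-1664480) + √(693650 + 372529)/(-1333321)) - 3258264)) = 1/(√((-1702985*(-1/1664480) + √1066179*(-1/1333321)) - 3258264)) = 1/(√((340597/332896 - √1066179/1333321) - 3258264)) = 1/(√(-1084662711947/332896 - √1066179/1333321)) = (-1084662711947/332896 - √1066179/1333321)^(-½)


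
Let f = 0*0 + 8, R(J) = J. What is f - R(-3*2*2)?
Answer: 20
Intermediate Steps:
f = 8 (f = 0 + 8 = 8)
f - R(-3*2*2) = 8 - (-3*2)*2 = 8 - (-6)*2 = 8 - 1*(-12) = 8 + 12 = 20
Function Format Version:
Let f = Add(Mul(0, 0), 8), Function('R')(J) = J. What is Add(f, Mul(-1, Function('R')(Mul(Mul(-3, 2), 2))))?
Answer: 20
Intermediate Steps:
f = 8 (f = Add(0, 8) = 8)
Add(f, Mul(-1, Function('R')(Mul(Mul(-3, 2), 2)))) = Add(8, Mul(-1, Mul(Mul(-3, 2), 2))) = Add(8, Mul(-1, Mul(-6, 2))) = Add(8, Mul(-1, -12)) = Add(8, 12) = 20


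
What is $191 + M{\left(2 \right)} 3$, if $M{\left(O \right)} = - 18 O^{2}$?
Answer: $-25$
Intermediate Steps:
$191 + M{\left(2 \right)} 3 = 191 + - 18 \cdot 2^{2} \cdot 3 = 191 + \left(-18\right) 4 \cdot 3 = 191 - 216 = -25$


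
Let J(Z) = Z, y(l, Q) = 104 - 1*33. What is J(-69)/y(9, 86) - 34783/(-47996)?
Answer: -11861/47996 ≈ -0.24712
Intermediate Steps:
y(l, Q) = 71 (y(l, Q) = 104 - 33 = 71)
J(-69)/y(9, 86) - 34783/(-47996) = -69/71 - 34783/(-47996) = -69*1/71 - 34783*(-1/47996) = -69/71 + 34783/47996 = -11861/47996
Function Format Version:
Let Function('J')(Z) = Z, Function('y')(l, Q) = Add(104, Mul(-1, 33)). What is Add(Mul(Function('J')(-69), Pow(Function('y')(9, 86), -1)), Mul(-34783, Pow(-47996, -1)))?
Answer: Rational(-11861, 47996) ≈ -0.24712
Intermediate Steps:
Function('y')(l, Q) = 71 (Function('y')(l, Q) = Add(104, -33) = 71)
Add(Mul(Function('J')(-69), Pow(Function('y')(9, 86), -1)), Mul(-34783, Pow(-47996, -1))) = Add(Mul(-69, Pow(71, -1)), Mul(-34783, Pow(-47996, -1))) = Add(Mul(-69, Rational(1, 71)), Mul(-34783, Rational(-1, 47996))) = Add(Rational(-69, 71), Rational(34783, 47996)) = Rational(-11861, 47996)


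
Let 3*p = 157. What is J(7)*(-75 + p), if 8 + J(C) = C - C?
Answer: 544/3 ≈ 181.33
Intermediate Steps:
p = 157/3 (p = (1/3)*157 = 157/3 ≈ 52.333)
J(C) = -8 (J(C) = -8 + (C - C) = -8 + 0 = -8)
J(7)*(-75 + p) = -8*(-75 + 157/3) = -8*(-68/3) = 544/3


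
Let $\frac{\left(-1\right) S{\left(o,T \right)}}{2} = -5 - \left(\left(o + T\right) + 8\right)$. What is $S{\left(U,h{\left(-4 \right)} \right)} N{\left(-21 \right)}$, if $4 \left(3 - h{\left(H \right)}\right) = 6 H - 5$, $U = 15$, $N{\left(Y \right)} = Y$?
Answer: $- \frac{3213}{2} \approx -1606.5$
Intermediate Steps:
$h{\left(H \right)} = \frac{17}{4} - \frac{3 H}{2}$ ($h{\left(H \right)} = 3 - \frac{6 H - 5}{4} = 3 - \frac{-5 + 6 H}{4} = 3 - \left(- \frac{5}{4} + \frac{3 H}{2}\right) = \frac{17}{4} - \frac{3 H}{2}$)
$S{\left(o,T \right)} = 26 + 2 T + 2 o$ ($S{\left(o,T \right)} = - 2 \left(-5 - \left(\left(o + T\right) + 8\right)\right) = - 2 \left(-5 - \left(\left(T + o\right) + 8\right)\right) = - 2 \left(-5 - \left(8 + T + o\right)\right) = - 2 \left(-13 - T - o\right) = 26 + 2 T + 2 o$)
$S{\left(U,h{\left(-4 \right)} \right)} N{\left(-21 \right)} = \left(26 + 2 \left(\frac{17}{4} - -6\right) + 2 \cdot 15\right) \left(-21\right) = \left(26 + 2 \left(\frac{17}{4} + 6\right) + 30\right) \left(-21\right) = \left(26 + 2 \cdot \frac{41}{4} + 30\right) \left(-21\right) = \left(26 + \frac{41}{2} + 30\right) \left(-21\right) = \frac{153}{2} \left(-21\right) = - \frac{3213}{2}$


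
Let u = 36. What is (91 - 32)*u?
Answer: 2124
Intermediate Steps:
(91 - 32)*u = (91 - 32)*36 = 59*36 = 2124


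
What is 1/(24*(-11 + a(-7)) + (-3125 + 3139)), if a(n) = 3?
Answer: -1/178 ≈ -0.0056180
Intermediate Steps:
1/(24*(-11 + a(-7)) + (-3125 + 3139)) = 1/(24*(-11 + 3) + (-3125 + 3139)) = 1/(24*(-8) + 14) = 1/(-192 + 14) = 1/(-178) = -1/178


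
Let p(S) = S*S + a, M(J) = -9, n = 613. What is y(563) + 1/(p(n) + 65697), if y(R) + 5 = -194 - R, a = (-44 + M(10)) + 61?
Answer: -336403187/441474 ≈ -762.00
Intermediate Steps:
a = 8 (a = (-44 - 9) + 61 = -53 + 61 = 8)
y(R) = -199 - R (y(R) = -5 + (-194 - R) = -199 - R)
p(S) = 8 + S**2 (p(S) = S*S + 8 = S**2 + 8 = 8 + S**2)
y(563) + 1/(p(n) + 65697) = (-199 - 1*563) + 1/((8 + 613**2) + 65697) = (-199 - 563) + 1/((8 + 375769) + 65697) = -762 + 1/(375777 + 65697) = -762 + 1/441474 = -336403187/441474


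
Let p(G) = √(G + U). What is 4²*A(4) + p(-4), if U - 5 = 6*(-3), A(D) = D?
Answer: 64 + I*√17 ≈ 64.0 + 4.1231*I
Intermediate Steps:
U = -13 (U = 5 + 6*(-3) = 5 - 18 = -13)
p(G) = √(-13 + G) (p(G) = √(G - 13) = √(-13 + G))
4²*A(4) + p(-4) = 4²*4 + √(-13 - 4) = 16*4 + √(-17) = 64 + I*√17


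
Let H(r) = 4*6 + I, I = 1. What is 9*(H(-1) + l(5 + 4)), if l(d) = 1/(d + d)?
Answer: 451/2 ≈ 225.50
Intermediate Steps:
l(d) = 1/(2*d)
H(r) = 25 (H(r) = 4*6 + 1 = 24 + 1 = 25)
9*(H(-1) + l(5 + 4)) = 9*(25 + 1/(2*(5 + 4))) = 9*(25 + (1/2)/9) = 9*(25 + (1/2)*(1/9)) = 9*(25 + 1/18) = 9*(451/18) = 451/2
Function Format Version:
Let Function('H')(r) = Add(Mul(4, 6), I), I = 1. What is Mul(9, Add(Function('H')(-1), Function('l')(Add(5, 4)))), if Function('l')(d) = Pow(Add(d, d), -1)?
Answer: Rational(451, 2) ≈ 225.50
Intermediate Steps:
Function('l')(d) = Mul(Rational(1, 2), Pow(d, -1)) (Function('l')(d) = Pow(Mul(2, d), -1) = Mul(Rational(1, 2), Pow(d, -1)))
Function('H')(r) = 25 (Function('H')(r) = Add(Mul(4, 6), 1) = Add(24, 1) = 25)
Mul(9, Add(Function('H')(-1), Function('l')(Add(5, 4)))) = Mul(9, Add(25, Mul(Rational(1, 2), Pow(Add(5, 4), -1)))) = Mul(9, Add(25, Mul(Rational(1, 2), Pow(9, -1)))) = Mul(9, Add(25, Mul(Rational(1, 2), Rational(1, 9)))) = Mul(9, Add(25, Rational(1, 18))) = Mul(9, Rational(451, 18)) = Rational(451, 2)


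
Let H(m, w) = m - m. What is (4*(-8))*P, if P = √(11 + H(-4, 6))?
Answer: -32*√11 ≈ -106.13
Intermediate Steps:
H(m, w) = 0
P = √11 (P = √(11 + 0) = √11 ≈ 3.3166)
(4*(-8))*P = (4*(-8))*√11 = -32*√11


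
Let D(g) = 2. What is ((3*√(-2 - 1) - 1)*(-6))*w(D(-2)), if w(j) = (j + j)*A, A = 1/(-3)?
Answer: -8 + 24*I*√3 ≈ -8.0 + 41.569*I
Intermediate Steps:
A = -⅓ ≈ -0.33333
w(j) = -2*j/3 (w(j) = (j + j)*(-⅓) = (2*j)*(-⅓) = -2*j/3)
((3*√(-2 - 1) - 1)*(-6))*w(D(-2)) = ((3*√(-2 - 1) - 1)*(-6))*(-⅔*2) = ((3*√(-3) - 1)*(-6))*(-4/3) = ((3*(I*√3) - 1)*(-6))*(-4/3) = ((3*I*√3 - 1)*(-6))*(-4/3) = ((-1 + 3*I*√3)*(-6))*(-4/3) = (6 - 18*I*√3)*(-4/3) = -8 + 24*I*√3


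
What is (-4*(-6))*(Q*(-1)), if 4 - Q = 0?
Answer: -96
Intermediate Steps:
Q = 4 (Q = 4 - 1*0 = 4 + 0 = 4)
(-4*(-6))*(Q*(-1)) = (-4*(-6))*(4*(-1)) = 24*(-4) = -96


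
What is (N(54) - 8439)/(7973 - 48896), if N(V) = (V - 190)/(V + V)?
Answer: 227887/1104921 ≈ 0.20625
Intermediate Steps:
N(V) = (-190 + V)/(2*V) (N(V) = (-190 + V)/((2*V)) = (-190 + V)*(1/(2*V)) = (-190 + V)/(2*V))
(N(54) - 8439)/(7973 - 48896) = ((1/2)*(-190 + 54)/54 - 8439)/(7973 - 48896) = ((1/2)*(1/54)*(-136) - 8439)/(-40923) = (-34/27 - 8439)*(-1/40923) = -227887/27*(-1/40923) = 227887/1104921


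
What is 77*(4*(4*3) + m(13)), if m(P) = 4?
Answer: 4004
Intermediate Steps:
77*(4*(4*3) + m(13)) = 77*(4*(4*3) + 4) = 77*(4*12 + 4) = 77*(48 + 4) = 77*52 = 4004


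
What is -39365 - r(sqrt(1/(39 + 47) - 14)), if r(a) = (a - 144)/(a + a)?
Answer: -78731/2 - 24*I*sqrt(103458)/401 ≈ -39366.0 - 19.251*I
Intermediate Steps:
r(a) = (-144 + a)/(2*a) (r(a) = (-144 + a)/((2*a)) = (-144 + a)*(1/(2*a)) = (-144 + a)/(2*a))
-39365 - r(sqrt(1/(39 + 47) - 14)) = -39365 - (-144 + sqrt(1/(39 + 47) - 14))/(2*(sqrt(1/(39 + 47) - 14))) = -39365 - (-144 + sqrt(1/86 - 14))/(2*(sqrt(1/86 - 14))) = -39365 - (-144 + sqrt(-1203/86))/(2*(sqrt(-1203/86))) = -39365 - (-144 + I*sqrt(103458)/86)/(2*(I*sqrt(103458)/86)) = -39365 - (-I*sqrt(103458)/1203)*(-144 + I*sqrt(103458)/86)/2 = -39365 - (-1)*I*sqrt(103458)*(-144 + I*sqrt(103458)/86)/2406 = -39365 + I*sqrt(103458)*(-144 + I*sqrt(103458)/86)/2406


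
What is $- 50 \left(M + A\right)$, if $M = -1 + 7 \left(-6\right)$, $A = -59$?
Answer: $5100$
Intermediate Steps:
$M = -43$ ($M = -1 - 42 = -43$)
$- 50 \left(M + A\right) = - 50 \left(-43 - 59\right) = \left(-50\right) \left(-102\right) = 5100$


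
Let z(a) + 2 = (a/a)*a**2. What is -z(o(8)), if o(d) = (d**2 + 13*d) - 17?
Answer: -22799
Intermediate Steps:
o(d) = -17 + d**2 + 13*d
z(a) = -2 + a**2 (z(a) = -2 + (a/a)*a**2 = -2 + 1*a**2 = -2 + a**2)
-z(o(8)) = -(-2 + (-17 + 8**2 + 13*8)**2) = -(-2 + (-17 + 64 + 104)**2) = -(-2 + 151**2) = -(-2 + 22801) = -1*22799 = -22799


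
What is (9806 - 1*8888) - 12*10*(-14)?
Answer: 2598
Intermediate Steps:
(9806 - 1*8888) - 12*10*(-14) = (9806 - 8888) - 120*(-14) = 918 - 1*(-1680) = 918 + 1680 = 2598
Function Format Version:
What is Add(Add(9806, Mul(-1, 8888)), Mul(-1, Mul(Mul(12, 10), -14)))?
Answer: 2598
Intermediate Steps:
Add(Add(9806, Mul(-1, 8888)), Mul(-1, Mul(Mul(12, 10), -14))) = Add(Add(9806, -8888), Mul(-1, Mul(120, -14))) = Add(918, Mul(-1, -1680)) = Add(918, 1680) = 2598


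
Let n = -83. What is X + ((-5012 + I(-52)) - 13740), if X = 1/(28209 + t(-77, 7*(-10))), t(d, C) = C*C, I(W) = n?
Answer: -623608014/33109 ≈ -18835.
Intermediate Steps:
I(W) = -83
t(d, C) = C²
X = 1/33109 (X = 1/(28209 + (7*(-10))²) = 1/(28209 + (-70)²) = 1/(28209 + 4900) = 1/33109 ≈ 3.0203e-5)
X + ((-5012 + I(-52)) - 13740) = 1/33109 + ((-5012 - 83) - 13740) = 1/33109 + (-5095 - 13740) = 1/33109 - 18835 = -623608014/33109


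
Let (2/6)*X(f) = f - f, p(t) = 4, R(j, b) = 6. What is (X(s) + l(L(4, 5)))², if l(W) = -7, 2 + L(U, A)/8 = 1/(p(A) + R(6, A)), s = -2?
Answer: 49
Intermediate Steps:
L(U, A) = -76/5 (L(U, A) = -16 + 8/(4 + 6) = -16 + 8/10 = -16 + 8*(⅒) = -16 + ⅘ = -76/5)
X(f) = 0 (X(f) = 3*(f - f) = 3*0 = 0)
(X(s) + l(L(4, 5)))² = (0 - 7)² = (-7)² = 49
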